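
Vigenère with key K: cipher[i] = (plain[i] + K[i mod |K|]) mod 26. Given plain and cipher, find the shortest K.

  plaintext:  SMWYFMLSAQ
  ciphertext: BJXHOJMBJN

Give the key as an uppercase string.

  i= 0: B-S =  9 → J
  i= 1: J-M = 23 → X
  i= 2: X-W =  1 → B
  i= 3: H-Y =  9 → J
  i= 4: O-F =  9 → J
  i= 5: J-M = 23 → X
  i= 6: M-L =  1 → B
  i= 7: B-S =  9 → J
  i= 8: J-A =  9 → J
  i= 9: N-Q = 23 → X
  shifts repeat with period 4: JXBJ

JXBJ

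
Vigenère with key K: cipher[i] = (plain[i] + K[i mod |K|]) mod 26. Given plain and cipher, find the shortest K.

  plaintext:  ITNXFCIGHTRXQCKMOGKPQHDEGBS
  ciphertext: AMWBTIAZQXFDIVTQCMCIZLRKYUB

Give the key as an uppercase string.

STJEOG

  i= 0: A-I = 18 → S
  i= 1: M-T = 19 → T
  i= 2: W-N =  9 → J
  i= 3: B-X =  4 → E
  i= 4: T-F = 14 → O
  i= 5: I-C =  6 → G
  i= 6: A-I = 18 → S
  i= 7: Z-G = 19 → T
  i= 8: Q-H =  9 → J
  i= 9: X-T =  4 → E
  i=10: F-R = 14 → O
  i=11: D-X =  6 → G
  i=12: I-Q = 18 → S
  i=13: V-C = 19 → T
  i=14: T-K =  9 → J
  i=15: Q-M =  4 → E
  i=16: C-O = 14 → O
  i=17: M-G =  6 → G
  i=18: C-K = 18 → S
  i=19: I-P = 19 → T
  i=20: Z-Q =  9 → J
  i=21: L-H =  4 → E
  i=22: R-D = 14 → O
  i=23: K-E =  6 → G
  i=24: Y-G = 18 → S
  i=25: U-B = 19 → T
  i=26: B-S =  9 → J
  shifts repeat with period 6: STJEOG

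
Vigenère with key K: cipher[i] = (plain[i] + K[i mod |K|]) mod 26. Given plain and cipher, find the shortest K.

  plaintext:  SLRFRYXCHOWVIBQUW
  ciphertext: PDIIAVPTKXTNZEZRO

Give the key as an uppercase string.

XSRDJ

  i= 0: P-S = 23 → X
  i= 1: D-L = 18 → S
  i= 2: I-R = 17 → R
  i= 3: I-F =  3 → D
  i= 4: A-R =  9 → J
  i= 5: V-Y = 23 → X
  i= 6: P-X = 18 → S
  i= 7: T-C = 17 → R
  i= 8: K-H =  3 → D
  i= 9: X-O =  9 → J
  i=10: T-W = 23 → X
  i=11: N-V = 18 → S
  i=12: Z-I = 17 → R
  i=13: E-B =  3 → D
  i=14: Z-Q =  9 → J
  i=15: R-U = 23 → X
  i=16: O-W = 18 → S
  shifts repeat with period 5: XSRDJ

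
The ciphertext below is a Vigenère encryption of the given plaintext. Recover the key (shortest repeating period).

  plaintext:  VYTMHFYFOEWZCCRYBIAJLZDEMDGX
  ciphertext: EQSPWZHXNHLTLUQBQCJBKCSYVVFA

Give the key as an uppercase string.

  i= 0: E-V =  9 → J
  i= 1: Q-Y = 18 → S
  i= 2: S-T = 25 → Z
  i= 3: P-M =  3 → D
  i= 4: W-H = 15 → P
  i= 5: Z-F = 20 → U
  i= 6: H-Y =  9 → J
  i= 7: X-F = 18 → S
  i= 8: N-O = 25 → Z
  i= 9: H-E =  3 → D
  i=10: L-W = 15 → P
  i=11: T-Z = 20 → U
  i=12: L-C =  9 → J
  i=13: U-C = 18 → S
  i=14: Q-R = 25 → Z
  i=15: B-Y =  3 → D
  i=16: Q-B = 15 → P
  i=17: C-I = 20 → U
  i=18: J-A =  9 → J
  i=19: B-J = 18 → S
  i=20: K-L = 25 → Z
  i=21: C-Z =  3 → D
  i=22: S-D = 15 → P
  i=23: Y-E = 20 → U
  i=24: V-M =  9 → J
  i=25: V-D = 18 → S
  i=26: F-G = 25 → Z
  i=27: A-X =  3 → D
  shifts repeat with period 6: JSZDPU

JSZDPU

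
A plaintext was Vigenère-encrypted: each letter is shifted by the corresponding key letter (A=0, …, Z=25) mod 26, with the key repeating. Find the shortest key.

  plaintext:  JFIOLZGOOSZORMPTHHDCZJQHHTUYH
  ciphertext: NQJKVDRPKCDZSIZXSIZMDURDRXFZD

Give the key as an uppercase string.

  i= 0: N-J =  4 → E
  i= 1: Q-F = 11 → L
  i= 2: J-I =  1 → B
  i= 3: K-O = 22 → W
  i= 4: V-L = 10 → K
  i= 5: D-Z =  4 → E
  i= 6: R-G = 11 → L
  i= 7: P-O =  1 → B
  i= 8: K-O = 22 → W
  i= 9: C-S = 10 → K
  i=10: D-Z =  4 → E
  i=11: Z-O = 11 → L
  i=12: S-R =  1 → B
  i=13: I-M = 22 → W
  i=14: Z-P = 10 → K
  i=15: X-T =  4 → E
  i=16: S-H = 11 → L
  i=17: I-H =  1 → B
  i=18: Z-D = 22 → W
  i=19: M-C = 10 → K
  i=20: D-Z =  4 → E
  i=21: U-J = 11 → L
  i=22: R-Q =  1 → B
  i=23: D-H = 22 → W
  i=24: R-H = 10 → K
  i=25: X-T =  4 → E
  i=26: F-U = 11 → L
  i=27: Z-Y =  1 → B
  i=28: D-H = 22 → W
  shifts repeat with period 5: ELBWK

ELBWK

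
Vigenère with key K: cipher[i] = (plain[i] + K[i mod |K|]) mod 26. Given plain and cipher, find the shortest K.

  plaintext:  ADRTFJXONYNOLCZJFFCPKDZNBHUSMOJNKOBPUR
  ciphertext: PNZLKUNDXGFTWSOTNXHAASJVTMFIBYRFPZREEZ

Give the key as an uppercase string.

PKISFLQ

  i= 0: P-A = 15 → P
  i= 1: N-D = 10 → K
  i= 2: Z-R =  8 → I
  i= 3: L-T = 18 → S
  i= 4: K-F =  5 → F
  i= 5: U-J = 11 → L
  i= 6: N-X = 16 → Q
  i= 7: D-O = 15 → P
  i= 8: X-N = 10 → K
  i= 9: G-Y =  8 → I
  i=10: F-N = 18 → S
  i=11: T-O =  5 → F
  i=12: W-L = 11 → L
  i=13: S-C = 16 → Q
  i=14: O-Z = 15 → P
  i=15: T-J = 10 → K
  i=16: N-F =  8 → I
  i=17: X-F = 18 → S
  i=18: H-C =  5 → F
  i=19: A-P = 11 → L
  i=20: A-K = 16 → Q
  i=21: S-D = 15 → P
  i=22: J-Z = 10 → K
  i=23: V-N =  8 → I
  i=24: T-B = 18 → S
  i=25: M-H =  5 → F
  i=26: F-U = 11 → L
  i=27: I-S = 16 → Q
  i=28: B-M = 15 → P
  i=29: Y-O = 10 → K
  i=30: R-J =  8 → I
  i=31: F-N = 18 → S
  i=32: P-K =  5 → F
  i=33: Z-O = 11 → L
  i=34: R-B = 16 → Q
  i=35: E-P = 15 → P
  i=36: E-U = 10 → K
  i=37: Z-R =  8 → I
  shifts repeat with period 7: PKISFLQ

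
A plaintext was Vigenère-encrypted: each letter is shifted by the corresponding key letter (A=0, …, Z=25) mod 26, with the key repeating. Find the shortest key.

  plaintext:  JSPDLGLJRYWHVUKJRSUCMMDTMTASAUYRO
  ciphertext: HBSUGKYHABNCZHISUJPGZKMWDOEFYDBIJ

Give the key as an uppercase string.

  i= 0: H-J = 24 → Y
  i= 1: B-S =  9 → J
  i= 2: S-P =  3 → D
  i= 3: U-D = 17 → R
  i= 4: G-L = 21 → V
  i= 5: K-G =  4 → E
  i= 6: Y-L = 13 → N
  i= 7: H-J = 24 → Y
  i= 8: A-R =  9 → J
  i= 9: B-Y =  3 → D
  i=10: N-W = 17 → R
  i=11: C-H = 21 → V
  i=12: Z-V =  4 → E
  i=13: H-U = 13 → N
  i=14: I-K = 24 → Y
  i=15: S-J =  9 → J
  i=16: U-R =  3 → D
  i=17: J-S = 17 → R
  i=18: P-U = 21 → V
  i=19: G-C =  4 → E
  i=20: Z-M = 13 → N
  i=21: K-M = 24 → Y
  i=22: M-D =  9 → J
  i=23: W-T =  3 → D
  i=24: D-M = 17 → R
  i=25: O-T = 21 → V
  i=26: E-A =  4 → E
  i=27: F-S = 13 → N
  i=28: Y-A = 24 → Y
  i=29: D-U =  9 → J
  i=30: B-Y =  3 → D
  i=31: I-R = 17 → R
  i=32: J-O = 21 → V
  shifts repeat with period 7: YJDRVEN

YJDRVEN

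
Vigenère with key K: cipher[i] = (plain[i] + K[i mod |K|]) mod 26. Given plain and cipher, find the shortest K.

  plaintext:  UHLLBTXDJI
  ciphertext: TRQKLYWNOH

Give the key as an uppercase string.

  i= 0: T-U = 25 → Z
  i= 1: R-H = 10 → K
  i= 2: Q-L =  5 → F
  i= 3: K-L = 25 → Z
  i= 4: L-B = 10 → K
  i= 5: Y-T =  5 → F
  i= 6: W-X = 25 → Z
  i= 7: N-D = 10 → K
  i= 8: O-J =  5 → F
  i= 9: H-I = 25 → Z
  shifts repeat with period 3: ZKF

ZKF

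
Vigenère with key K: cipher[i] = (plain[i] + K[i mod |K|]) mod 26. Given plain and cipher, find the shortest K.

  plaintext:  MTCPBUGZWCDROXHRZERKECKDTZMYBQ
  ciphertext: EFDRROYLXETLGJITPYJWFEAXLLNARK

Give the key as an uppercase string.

SMBCQU

  i= 0: E-M = 18 → S
  i= 1: F-T = 12 → M
  i= 2: D-C =  1 → B
  i= 3: R-P =  2 → C
  i= 4: R-B = 16 → Q
  i= 5: O-U = 20 → U
  i= 6: Y-G = 18 → S
  i= 7: L-Z = 12 → M
  i= 8: X-W =  1 → B
  i= 9: E-C =  2 → C
  i=10: T-D = 16 → Q
  i=11: L-R = 20 → U
  i=12: G-O = 18 → S
  i=13: J-X = 12 → M
  i=14: I-H =  1 → B
  i=15: T-R =  2 → C
  i=16: P-Z = 16 → Q
  i=17: Y-E = 20 → U
  i=18: J-R = 18 → S
  i=19: W-K = 12 → M
  i=20: F-E =  1 → B
  i=21: E-C =  2 → C
  i=22: A-K = 16 → Q
  i=23: X-D = 20 → U
  i=24: L-T = 18 → S
  i=25: L-Z = 12 → M
  i=26: N-M =  1 → B
  i=27: A-Y =  2 → C
  i=28: R-B = 16 → Q
  i=29: K-Q = 20 → U
  shifts repeat with period 6: SMBCQU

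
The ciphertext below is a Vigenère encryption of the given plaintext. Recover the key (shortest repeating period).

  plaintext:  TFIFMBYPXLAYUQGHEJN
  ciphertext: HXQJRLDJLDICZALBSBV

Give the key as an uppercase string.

OSIEFKFU

  i= 0: H-T = 14 → O
  i= 1: X-F = 18 → S
  i= 2: Q-I =  8 → I
  i= 3: J-F =  4 → E
  i= 4: R-M =  5 → F
  i= 5: L-B = 10 → K
  i= 6: D-Y =  5 → F
  i= 7: J-P = 20 → U
  i= 8: L-X = 14 → O
  i= 9: D-L = 18 → S
  i=10: I-A =  8 → I
  i=11: C-Y =  4 → E
  i=12: Z-U =  5 → F
  i=13: A-Q = 10 → K
  i=14: L-G =  5 → F
  i=15: B-H = 20 → U
  i=16: S-E = 14 → O
  i=17: B-J = 18 → S
  i=18: V-N =  8 → I
  shifts repeat with period 8: OSIEFKFU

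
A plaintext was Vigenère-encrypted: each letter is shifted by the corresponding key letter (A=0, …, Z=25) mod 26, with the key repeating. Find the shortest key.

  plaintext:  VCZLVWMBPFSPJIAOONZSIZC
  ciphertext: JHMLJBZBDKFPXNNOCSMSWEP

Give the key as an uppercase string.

  i= 0: J-V = 14 → O
  i= 1: H-C =  5 → F
  i= 2: M-Z = 13 → N
  i= 3: L-L =  0 → A
  i= 4: J-V = 14 → O
  i= 5: B-W =  5 → F
  i= 6: Z-M = 13 → N
  i= 7: B-B =  0 → A
  i= 8: D-P = 14 → O
  i= 9: K-F =  5 → F
  i=10: F-S = 13 → N
  i=11: P-P =  0 → A
  i=12: X-J = 14 → O
  i=13: N-I =  5 → F
  i=14: N-A = 13 → N
  i=15: O-O =  0 → A
  i=16: C-O = 14 → O
  i=17: S-N =  5 → F
  i=18: M-Z = 13 → N
  i=19: S-S =  0 → A
  i=20: W-I = 14 → O
  i=21: E-Z =  5 → F
  i=22: P-C = 13 → N
  shifts repeat with period 4: OFNA

OFNA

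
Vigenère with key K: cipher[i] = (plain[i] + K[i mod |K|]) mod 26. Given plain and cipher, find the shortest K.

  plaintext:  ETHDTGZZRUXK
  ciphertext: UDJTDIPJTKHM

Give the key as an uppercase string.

QKC

  i= 0: U-E = 16 → Q
  i= 1: D-T = 10 → K
  i= 2: J-H =  2 → C
  i= 3: T-D = 16 → Q
  i= 4: D-T = 10 → K
  i= 5: I-G =  2 → C
  i= 6: P-Z = 16 → Q
  i= 7: J-Z = 10 → K
  i= 8: T-R =  2 → C
  i= 9: K-U = 16 → Q
  i=10: H-X = 10 → K
  i=11: M-K =  2 → C
  shifts repeat with period 3: QKC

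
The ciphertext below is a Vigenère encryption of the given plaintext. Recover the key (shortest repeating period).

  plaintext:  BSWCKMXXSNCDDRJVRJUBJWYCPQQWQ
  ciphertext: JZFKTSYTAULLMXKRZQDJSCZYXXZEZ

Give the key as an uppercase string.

IHJIJGBW

  i= 0: J-B =  8 → I
  i= 1: Z-S =  7 → H
  i= 2: F-W =  9 → J
  i= 3: K-C =  8 → I
  i= 4: T-K =  9 → J
  i= 5: S-M =  6 → G
  i= 6: Y-X =  1 → B
  i= 7: T-X = 22 → W
  i= 8: A-S =  8 → I
  i= 9: U-N =  7 → H
  i=10: L-C =  9 → J
  i=11: L-D =  8 → I
  i=12: M-D =  9 → J
  i=13: X-R =  6 → G
  i=14: K-J =  1 → B
  i=15: R-V = 22 → W
  i=16: Z-R =  8 → I
  i=17: Q-J =  7 → H
  i=18: D-U =  9 → J
  i=19: J-B =  8 → I
  i=20: S-J =  9 → J
  i=21: C-W =  6 → G
  i=22: Z-Y =  1 → B
  i=23: Y-C = 22 → W
  i=24: X-P =  8 → I
  i=25: X-Q =  7 → H
  i=26: Z-Q =  9 → J
  i=27: E-W =  8 → I
  i=28: Z-Q =  9 → J
  shifts repeat with period 8: IHJIJGBW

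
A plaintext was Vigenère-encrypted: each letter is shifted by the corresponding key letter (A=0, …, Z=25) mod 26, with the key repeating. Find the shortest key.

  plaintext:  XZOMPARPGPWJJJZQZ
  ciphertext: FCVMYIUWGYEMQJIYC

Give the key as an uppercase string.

IDHAJ

  i= 0: F-X =  8 → I
  i= 1: C-Z =  3 → D
  i= 2: V-O =  7 → H
  i= 3: M-M =  0 → A
  i= 4: Y-P =  9 → J
  i= 5: I-A =  8 → I
  i= 6: U-R =  3 → D
  i= 7: W-P =  7 → H
  i= 8: G-G =  0 → A
  i= 9: Y-P =  9 → J
  i=10: E-W =  8 → I
  i=11: M-J =  3 → D
  i=12: Q-J =  7 → H
  i=13: J-J =  0 → A
  i=14: I-Z =  9 → J
  i=15: Y-Q =  8 → I
  i=16: C-Z =  3 → D
  shifts repeat with period 5: IDHAJ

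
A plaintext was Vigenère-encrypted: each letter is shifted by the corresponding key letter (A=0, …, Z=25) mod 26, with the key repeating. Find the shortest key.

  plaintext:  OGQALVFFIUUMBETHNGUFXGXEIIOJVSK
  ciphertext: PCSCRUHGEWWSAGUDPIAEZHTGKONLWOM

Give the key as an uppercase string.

BWCCGZC

  i= 0: P-O =  1 → B
  i= 1: C-G = 22 → W
  i= 2: S-Q =  2 → C
  i= 3: C-A =  2 → C
  i= 4: R-L =  6 → G
  i= 5: U-V = 25 → Z
  i= 6: H-F =  2 → C
  i= 7: G-F =  1 → B
  i= 8: E-I = 22 → W
  i= 9: W-U =  2 → C
  i=10: W-U =  2 → C
  i=11: S-M =  6 → G
  i=12: A-B = 25 → Z
  i=13: G-E =  2 → C
  i=14: U-T =  1 → B
  i=15: D-H = 22 → W
  i=16: P-N =  2 → C
  i=17: I-G =  2 → C
  i=18: A-U =  6 → G
  i=19: E-F = 25 → Z
  i=20: Z-X =  2 → C
  i=21: H-G =  1 → B
  i=22: T-X = 22 → W
  i=23: G-E =  2 → C
  i=24: K-I =  2 → C
  i=25: O-I =  6 → G
  i=26: N-O = 25 → Z
  i=27: L-J =  2 → C
  i=28: W-V =  1 → B
  i=29: O-S = 22 → W
  i=30: M-K =  2 → C
  shifts repeat with period 7: BWCCGZC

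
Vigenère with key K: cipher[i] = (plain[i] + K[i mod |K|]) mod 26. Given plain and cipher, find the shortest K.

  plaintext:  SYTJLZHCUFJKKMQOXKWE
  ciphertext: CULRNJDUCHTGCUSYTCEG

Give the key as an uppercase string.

  i= 0: C-S = 10 → K
  i= 1: U-Y = 22 → W
  i= 2: L-T = 18 → S
  i= 3: R-J =  8 → I
  i= 4: N-L =  2 → C
  i= 5: J-Z = 10 → K
  i= 6: D-H = 22 → W
  i= 7: U-C = 18 → S
  i= 8: C-U =  8 → I
  i= 9: H-F =  2 → C
  i=10: T-J = 10 → K
  i=11: G-K = 22 → W
  i=12: C-K = 18 → S
  i=13: U-M =  8 → I
  i=14: S-Q =  2 → C
  i=15: Y-O = 10 → K
  i=16: T-X = 22 → W
  i=17: C-K = 18 → S
  i=18: E-W =  8 → I
  i=19: G-E =  2 → C
  shifts repeat with period 5: KWSIC

KWSIC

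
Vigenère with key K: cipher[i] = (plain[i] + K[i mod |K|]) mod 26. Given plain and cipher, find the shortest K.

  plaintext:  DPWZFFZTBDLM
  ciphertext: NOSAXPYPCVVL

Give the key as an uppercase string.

KZWBS

  i= 0: N-D = 10 → K
  i= 1: O-P = 25 → Z
  i= 2: S-W = 22 → W
  i= 3: A-Z =  1 → B
  i= 4: X-F = 18 → S
  i= 5: P-F = 10 → K
  i= 6: Y-Z = 25 → Z
  i= 7: P-T = 22 → W
  i= 8: C-B =  1 → B
  i= 9: V-D = 18 → S
  i=10: V-L = 10 → K
  i=11: L-M = 25 → Z
  shifts repeat with period 5: KZWBS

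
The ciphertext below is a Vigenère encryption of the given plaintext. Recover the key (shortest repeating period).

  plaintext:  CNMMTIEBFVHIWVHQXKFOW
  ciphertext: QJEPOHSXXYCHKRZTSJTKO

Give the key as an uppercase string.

  i= 0: Q-C = 14 → O
  i= 1: J-N = 22 → W
  i= 2: E-M = 18 → S
  i= 3: P-M =  3 → D
  i= 4: O-T = 21 → V
  i= 5: H-I = 25 → Z
  i= 6: S-E = 14 → O
  i= 7: X-B = 22 → W
  i= 8: X-F = 18 → S
  i= 9: Y-V =  3 → D
  i=10: C-H = 21 → V
  i=11: H-I = 25 → Z
  i=12: K-W = 14 → O
  i=13: R-V = 22 → W
  i=14: Z-H = 18 → S
  i=15: T-Q =  3 → D
  i=16: S-X = 21 → V
  i=17: J-K = 25 → Z
  i=18: T-F = 14 → O
  i=19: K-O = 22 → W
  i=20: O-W = 18 → S
  shifts repeat with period 6: OWSDVZ

OWSDVZ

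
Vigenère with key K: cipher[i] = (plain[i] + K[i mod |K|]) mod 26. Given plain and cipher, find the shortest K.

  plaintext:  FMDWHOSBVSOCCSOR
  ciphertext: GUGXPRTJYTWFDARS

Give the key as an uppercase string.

BID

  i= 0: G-F =  1 → B
  i= 1: U-M =  8 → I
  i= 2: G-D =  3 → D
  i= 3: X-W =  1 → B
  i= 4: P-H =  8 → I
  i= 5: R-O =  3 → D
  i= 6: T-S =  1 → B
  i= 7: J-B =  8 → I
  i= 8: Y-V =  3 → D
  i= 9: T-S =  1 → B
  i=10: W-O =  8 → I
  i=11: F-C =  3 → D
  i=12: D-C =  1 → B
  i=13: A-S =  8 → I
  i=14: R-O =  3 → D
  i=15: S-R =  1 → B
  shifts repeat with period 3: BID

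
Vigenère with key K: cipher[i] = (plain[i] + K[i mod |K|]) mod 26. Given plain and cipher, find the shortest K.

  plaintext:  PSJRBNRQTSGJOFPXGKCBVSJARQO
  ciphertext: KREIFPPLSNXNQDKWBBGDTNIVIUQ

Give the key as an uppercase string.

  i= 0: K-P = 21 → V
  i= 1: R-S = 25 → Z
  i= 2: E-J = 21 → V
  i= 3: I-R = 17 → R
  i= 4: F-B =  4 → E
  i= 5: P-N =  2 → C
  i= 6: P-R = 24 → Y
  i= 7: L-Q = 21 → V
  i= 8: S-T = 25 → Z
  i= 9: N-S = 21 → V
  i=10: X-G = 17 → R
  i=11: N-J =  4 → E
  i=12: Q-O =  2 → C
  i=13: D-F = 24 → Y
  i=14: K-P = 21 → V
  i=15: W-X = 25 → Z
  i=16: B-G = 21 → V
  i=17: B-K = 17 → R
  i=18: G-C =  4 → E
  i=19: D-B =  2 → C
  i=20: T-V = 24 → Y
  i=21: N-S = 21 → V
  i=22: I-J = 25 → Z
  i=23: V-A = 21 → V
  i=24: I-R = 17 → R
  i=25: U-Q =  4 → E
  i=26: Q-O =  2 → C
  shifts repeat with period 7: VZVRECY

VZVRECY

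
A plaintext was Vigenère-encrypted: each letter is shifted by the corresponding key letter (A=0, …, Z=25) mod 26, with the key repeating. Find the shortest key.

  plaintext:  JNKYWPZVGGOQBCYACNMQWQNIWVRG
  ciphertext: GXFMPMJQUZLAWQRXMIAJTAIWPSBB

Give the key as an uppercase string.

  i= 0: G-J = 23 → X
  i= 1: X-N = 10 → K
  i= 2: F-K = 21 → V
  i= 3: M-Y = 14 → O
  i= 4: P-W = 19 → T
  i= 5: M-P = 23 → X
  i= 6: J-Z = 10 → K
  i= 7: Q-V = 21 → V
  i= 8: U-G = 14 → O
  i= 9: Z-G = 19 → T
  i=10: L-O = 23 → X
  i=11: A-Q = 10 → K
  i=12: W-B = 21 → V
  i=13: Q-C = 14 → O
  i=14: R-Y = 19 → T
  i=15: X-A = 23 → X
  i=16: M-C = 10 → K
  i=17: I-N = 21 → V
  i=18: A-M = 14 → O
  i=19: J-Q = 19 → T
  i=20: T-W = 23 → X
  i=21: A-Q = 10 → K
  i=22: I-N = 21 → V
  i=23: W-I = 14 → O
  i=24: P-W = 19 → T
  i=25: S-V = 23 → X
  i=26: B-R = 10 → K
  i=27: B-G = 21 → V
  shifts repeat with period 5: XKVOT

XKVOT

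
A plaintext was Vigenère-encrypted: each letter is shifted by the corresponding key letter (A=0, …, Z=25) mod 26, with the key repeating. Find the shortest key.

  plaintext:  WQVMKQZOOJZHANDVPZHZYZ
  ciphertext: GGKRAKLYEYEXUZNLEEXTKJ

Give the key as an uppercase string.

  i= 0: G-W = 10 → K
  i= 1: G-Q = 16 → Q
  i= 2: K-V = 15 → P
  i= 3: R-M =  5 → F
  i= 4: A-K = 16 → Q
  i= 5: K-Q = 20 → U
  i= 6: L-Z = 12 → M
  i= 7: Y-O = 10 → K
  i= 8: E-O = 16 → Q
  i= 9: Y-J = 15 → P
  i=10: E-Z =  5 → F
  i=11: X-H = 16 → Q
  i=12: U-A = 20 → U
  i=13: Z-N = 12 → M
  i=14: N-D = 10 → K
  i=15: L-V = 16 → Q
  i=16: E-P = 15 → P
  i=17: E-Z =  5 → F
  i=18: X-H = 16 → Q
  i=19: T-Z = 20 → U
  i=20: K-Y = 12 → M
  i=21: J-Z = 10 → K
  shifts repeat with period 7: KQPFQUM

KQPFQUM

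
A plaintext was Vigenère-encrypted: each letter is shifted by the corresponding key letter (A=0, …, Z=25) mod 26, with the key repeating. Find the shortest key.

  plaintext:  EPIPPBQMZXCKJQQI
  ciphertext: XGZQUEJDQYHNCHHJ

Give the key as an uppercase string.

TRRBFD

  i= 0: X-E = 19 → T
  i= 1: G-P = 17 → R
  i= 2: Z-I = 17 → R
  i= 3: Q-P =  1 → B
  i= 4: U-P =  5 → F
  i= 5: E-B =  3 → D
  i= 6: J-Q = 19 → T
  i= 7: D-M = 17 → R
  i= 8: Q-Z = 17 → R
  i= 9: Y-X =  1 → B
  i=10: H-C =  5 → F
  i=11: N-K =  3 → D
  i=12: C-J = 19 → T
  i=13: H-Q = 17 → R
  i=14: H-Q = 17 → R
  i=15: J-I =  1 → B
  shifts repeat with period 6: TRRBFD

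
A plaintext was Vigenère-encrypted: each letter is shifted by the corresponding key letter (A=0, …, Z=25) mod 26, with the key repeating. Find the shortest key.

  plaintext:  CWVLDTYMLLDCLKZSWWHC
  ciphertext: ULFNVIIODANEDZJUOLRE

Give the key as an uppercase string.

  i= 0: U-C = 18 → S
  i= 1: L-W = 15 → P
  i= 2: F-V = 10 → K
  i= 3: N-L =  2 → C
  i= 4: V-D = 18 → S
  i= 5: I-T = 15 → P
  i= 6: I-Y = 10 → K
  i= 7: O-M =  2 → C
  i= 8: D-L = 18 → S
  i= 9: A-L = 15 → P
  i=10: N-D = 10 → K
  i=11: E-C =  2 → C
  i=12: D-L = 18 → S
  i=13: Z-K = 15 → P
  i=14: J-Z = 10 → K
  i=15: U-S =  2 → C
  i=16: O-W = 18 → S
  i=17: L-W = 15 → P
  i=18: R-H = 10 → K
  i=19: E-C =  2 → C
  shifts repeat with period 4: SPKC

SPKC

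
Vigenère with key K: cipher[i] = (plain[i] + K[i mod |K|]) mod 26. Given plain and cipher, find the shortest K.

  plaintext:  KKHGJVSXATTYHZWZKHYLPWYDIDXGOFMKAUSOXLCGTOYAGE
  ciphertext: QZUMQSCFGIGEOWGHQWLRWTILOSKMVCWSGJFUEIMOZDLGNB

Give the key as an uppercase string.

  i= 0: Q-K =  6 → G
  i= 1: Z-K = 15 → P
  i= 2: U-H = 13 → N
  i= 3: M-G =  6 → G
  i= 4: Q-J =  7 → H
  i= 5: S-V = 23 → X
  i= 6: C-S = 10 → K
  i= 7: F-X =  8 → I
  i= 8: G-A =  6 → G
  i= 9: I-T = 15 → P
  i=10: G-T = 13 → N
  i=11: E-Y =  6 → G
  i=12: O-H =  7 → H
  i=13: W-Z = 23 → X
  i=14: G-W = 10 → K
  i=15: H-Z =  8 → I
  i=16: Q-K =  6 → G
  i=17: W-H = 15 → P
  i=18: L-Y = 13 → N
  i=19: R-L =  6 → G
  i=20: W-P =  7 → H
  i=21: T-W = 23 → X
  i=22: I-Y = 10 → K
  i=23: L-D =  8 → I
  i=24: O-I =  6 → G
  i=25: S-D = 15 → P
  i=26: K-X = 13 → N
  i=27: M-G =  6 → G
  i=28: V-O =  7 → H
  i=29: C-F = 23 → X
  i=30: W-M = 10 → K
  i=31: S-K =  8 → I
  i=32: G-A =  6 → G
  i=33: J-U = 15 → P
  i=34: F-S = 13 → N
  i=35: U-O =  6 → G
  i=36: E-X =  7 → H
  i=37: I-L = 23 → X
  i=38: M-C = 10 → K
  i=39: O-G =  8 → I
  i=40: Z-T =  6 → G
  i=41: D-O = 15 → P
  i=42: L-Y = 13 → N
  i=43: G-A =  6 → G
  i=44: N-G =  7 → H
  i=45: B-E = 23 → X
  shifts repeat with period 8: GPNGHXKI

GPNGHXKI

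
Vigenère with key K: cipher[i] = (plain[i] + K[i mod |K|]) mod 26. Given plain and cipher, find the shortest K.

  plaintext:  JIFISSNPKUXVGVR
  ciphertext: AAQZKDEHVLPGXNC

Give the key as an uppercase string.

  i= 0: A-J = 17 → R
  i= 1: A-I = 18 → S
  i= 2: Q-F = 11 → L
  i= 3: Z-I = 17 → R
  i= 4: K-S = 18 → S
  i= 5: D-S = 11 → L
  i= 6: E-N = 17 → R
  i= 7: H-P = 18 → S
  i= 8: V-K = 11 → L
  i= 9: L-U = 17 → R
  i=10: P-X = 18 → S
  i=11: G-V = 11 → L
  i=12: X-G = 17 → R
  i=13: N-V = 18 → S
  i=14: C-R = 11 → L
  shifts repeat with period 3: RSL

RSL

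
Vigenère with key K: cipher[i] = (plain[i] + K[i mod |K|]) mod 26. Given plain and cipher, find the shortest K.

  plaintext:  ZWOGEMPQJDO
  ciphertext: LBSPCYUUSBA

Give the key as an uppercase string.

  i= 0: L-Z = 12 → M
  i= 1: B-W =  5 → F
  i= 2: S-O =  4 → E
  i= 3: P-G =  9 → J
  i= 4: C-E = 24 → Y
  i= 5: Y-M = 12 → M
  i= 6: U-P =  5 → F
  i= 7: U-Q =  4 → E
  i= 8: S-J =  9 → J
  i= 9: B-D = 24 → Y
  i=10: A-O = 12 → M
  shifts repeat with period 5: MFEJY

MFEJY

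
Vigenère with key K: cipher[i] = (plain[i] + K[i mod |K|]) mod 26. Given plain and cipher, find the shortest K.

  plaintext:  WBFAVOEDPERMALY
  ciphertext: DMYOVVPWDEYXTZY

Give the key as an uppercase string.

  i= 0: D-W =  7 → H
  i= 1: M-B = 11 → L
  i= 2: Y-F = 19 → T
  i= 3: O-A = 14 → O
  i= 4: V-V =  0 → A
  i= 5: V-O =  7 → H
  i= 6: P-E = 11 → L
  i= 7: W-D = 19 → T
  i= 8: D-P = 14 → O
  i= 9: E-E =  0 → A
  i=10: Y-R =  7 → H
  i=11: X-M = 11 → L
  i=12: T-A = 19 → T
  i=13: Z-L = 14 → O
  i=14: Y-Y =  0 → A
  shifts repeat with period 5: HLTOA

HLTOA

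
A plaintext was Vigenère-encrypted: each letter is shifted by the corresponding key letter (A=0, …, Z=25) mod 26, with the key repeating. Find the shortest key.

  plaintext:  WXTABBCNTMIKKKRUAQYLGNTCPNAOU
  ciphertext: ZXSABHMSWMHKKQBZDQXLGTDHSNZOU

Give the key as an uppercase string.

  i= 0: Z-W =  3 → D
  i= 1: X-X =  0 → A
  i= 2: S-T = 25 → Z
  i= 3: A-A =  0 → A
  i= 4: B-B =  0 → A
  i= 5: H-B =  6 → G
  i= 6: M-C = 10 → K
  i= 7: S-N =  5 → F
  i= 8: W-T =  3 → D
  i= 9: M-M =  0 → A
  i=10: H-I = 25 → Z
  i=11: K-K =  0 → A
  i=12: K-K =  0 → A
  i=13: Q-K =  6 → G
  i=14: B-R = 10 → K
  i=15: Z-U =  5 → F
  i=16: D-A =  3 → D
  i=17: Q-Q =  0 → A
  i=18: X-Y = 25 → Z
  i=19: L-L =  0 → A
  i=20: G-G =  0 → A
  i=21: T-N =  6 → G
  i=22: D-T = 10 → K
  i=23: H-C =  5 → F
  i=24: S-P =  3 → D
  i=25: N-N =  0 → A
  i=26: Z-A = 25 → Z
  i=27: O-O =  0 → A
  i=28: U-U =  0 → A
  shifts repeat with period 8: DAZAAGKF

DAZAAGKF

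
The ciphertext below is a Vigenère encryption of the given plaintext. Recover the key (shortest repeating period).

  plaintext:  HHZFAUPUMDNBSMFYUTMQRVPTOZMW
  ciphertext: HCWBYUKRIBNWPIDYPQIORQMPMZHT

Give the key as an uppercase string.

AVXWY

  i= 0: H-H =  0 → A
  i= 1: C-H = 21 → V
  i= 2: W-Z = 23 → X
  i= 3: B-F = 22 → W
  i= 4: Y-A = 24 → Y
  i= 5: U-U =  0 → A
  i= 6: K-P = 21 → V
  i= 7: R-U = 23 → X
  i= 8: I-M = 22 → W
  i= 9: B-D = 24 → Y
  i=10: N-N =  0 → A
  i=11: W-B = 21 → V
  i=12: P-S = 23 → X
  i=13: I-M = 22 → W
  i=14: D-F = 24 → Y
  i=15: Y-Y =  0 → A
  i=16: P-U = 21 → V
  i=17: Q-T = 23 → X
  i=18: I-M = 22 → W
  i=19: O-Q = 24 → Y
  i=20: R-R =  0 → A
  i=21: Q-V = 21 → V
  i=22: M-P = 23 → X
  i=23: P-T = 22 → W
  i=24: M-O = 24 → Y
  i=25: Z-Z =  0 → A
  i=26: H-M = 21 → V
  i=27: T-W = 23 → X
  shifts repeat with period 5: AVXWY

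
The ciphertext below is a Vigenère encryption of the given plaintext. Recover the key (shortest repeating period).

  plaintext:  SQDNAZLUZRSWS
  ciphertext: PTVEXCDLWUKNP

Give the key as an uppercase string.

XDSR

  i= 0: P-S = 23 → X
  i= 1: T-Q =  3 → D
  i= 2: V-D = 18 → S
  i= 3: E-N = 17 → R
  i= 4: X-A = 23 → X
  i= 5: C-Z =  3 → D
  i= 6: D-L = 18 → S
  i= 7: L-U = 17 → R
  i= 8: W-Z = 23 → X
  i= 9: U-R =  3 → D
  i=10: K-S = 18 → S
  i=11: N-W = 17 → R
  i=12: P-S = 23 → X
  shifts repeat with period 4: XDSR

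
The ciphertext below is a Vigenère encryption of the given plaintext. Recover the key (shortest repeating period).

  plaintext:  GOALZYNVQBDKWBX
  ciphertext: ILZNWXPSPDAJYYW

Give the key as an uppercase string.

  i= 0: I-G =  2 → C
  i= 1: L-O = 23 → X
  i= 2: Z-A = 25 → Z
  i= 3: N-L =  2 → C
  i= 4: W-Z = 23 → X
  i= 5: X-Y = 25 → Z
  i= 6: P-N =  2 → C
  i= 7: S-V = 23 → X
  i= 8: P-Q = 25 → Z
  i= 9: D-B =  2 → C
  i=10: A-D = 23 → X
  i=11: J-K = 25 → Z
  i=12: Y-W =  2 → C
  i=13: Y-B = 23 → X
  i=14: W-X = 25 → Z
  shifts repeat with period 3: CXZ

CXZ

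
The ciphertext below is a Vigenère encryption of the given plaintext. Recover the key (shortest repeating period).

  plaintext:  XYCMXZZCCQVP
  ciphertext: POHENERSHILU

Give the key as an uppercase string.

SQF

  i= 0: P-X = 18 → S
  i= 1: O-Y = 16 → Q
  i= 2: H-C =  5 → F
  i= 3: E-M = 18 → S
  i= 4: N-X = 16 → Q
  i= 5: E-Z =  5 → F
  i= 6: R-Z = 18 → S
  i= 7: S-C = 16 → Q
  i= 8: H-C =  5 → F
  i= 9: I-Q = 18 → S
  i=10: L-V = 16 → Q
  i=11: U-P =  5 → F
  shifts repeat with period 3: SQF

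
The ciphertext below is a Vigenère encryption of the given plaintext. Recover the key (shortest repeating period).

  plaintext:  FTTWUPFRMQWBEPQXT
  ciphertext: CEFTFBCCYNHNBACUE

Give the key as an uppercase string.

XLM

  i= 0: C-F = 23 → X
  i= 1: E-T = 11 → L
  i= 2: F-T = 12 → M
  i= 3: T-W = 23 → X
  i= 4: F-U = 11 → L
  i= 5: B-P = 12 → M
  i= 6: C-F = 23 → X
  i= 7: C-R = 11 → L
  i= 8: Y-M = 12 → M
  i= 9: N-Q = 23 → X
  i=10: H-W = 11 → L
  i=11: N-B = 12 → M
  i=12: B-E = 23 → X
  i=13: A-P = 11 → L
  i=14: C-Q = 12 → M
  i=15: U-X = 23 → X
  i=16: E-T = 11 → L
  shifts repeat with period 3: XLM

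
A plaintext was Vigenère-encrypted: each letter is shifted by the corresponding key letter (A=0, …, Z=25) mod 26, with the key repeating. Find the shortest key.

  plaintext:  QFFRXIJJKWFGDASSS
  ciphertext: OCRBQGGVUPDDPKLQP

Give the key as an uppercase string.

YXMKT

  i= 0: O-Q = 24 → Y
  i= 1: C-F = 23 → X
  i= 2: R-F = 12 → M
  i= 3: B-R = 10 → K
  i= 4: Q-X = 19 → T
  i= 5: G-I = 24 → Y
  i= 6: G-J = 23 → X
  i= 7: V-J = 12 → M
  i= 8: U-K = 10 → K
  i= 9: P-W = 19 → T
  i=10: D-F = 24 → Y
  i=11: D-G = 23 → X
  i=12: P-D = 12 → M
  i=13: K-A = 10 → K
  i=14: L-S = 19 → T
  i=15: Q-S = 24 → Y
  i=16: P-S = 23 → X
  shifts repeat with period 5: YXMKT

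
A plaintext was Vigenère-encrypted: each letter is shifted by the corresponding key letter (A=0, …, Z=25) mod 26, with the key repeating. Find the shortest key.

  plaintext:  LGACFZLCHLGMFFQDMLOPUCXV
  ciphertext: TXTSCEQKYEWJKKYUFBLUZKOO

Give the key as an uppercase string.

IRTQXFF

  i= 0: T-L =  8 → I
  i= 1: X-G = 17 → R
  i= 2: T-A = 19 → T
  i= 3: S-C = 16 → Q
  i= 4: C-F = 23 → X
  i= 5: E-Z =  5 → F
  i= 6: Q-L =  5 → F
  i= 7: K-C =  8 → I
  i= 8: Y-H = 17 → R
  i= 9: E-L = 19 → T
  i=10: W-G = 16 → Q
  i=11: J-M = 23 → X
  i=12: K-F =  5 → F
  i=13: K-F =  5 → F
  i=14: Y-Q =  8 → I
  i=15: U-D = 17 → R
  i=16: F-M = 19 → T
  i=17: B-L = 16 → Q
  i=18: L-O = 23 → X
  i=19: U-P =  5 → F
  i=20: Z-U =  5 → F
  i=21: K-C =  8 → I
  i=22: O-X = 17 → R
  i=23: O-V = 19 → T
  shifts repeat with period 7: IRTQXFF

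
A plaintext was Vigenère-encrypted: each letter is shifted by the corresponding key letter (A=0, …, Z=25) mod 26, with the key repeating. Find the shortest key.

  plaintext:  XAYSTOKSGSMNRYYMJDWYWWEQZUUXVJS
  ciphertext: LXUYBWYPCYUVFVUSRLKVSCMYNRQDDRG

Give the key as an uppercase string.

OXWGII

  i= 0: L-X = 14 → O
  i= 1: X-A = 23 → X
  i= 2: U-Y = 22 → W
  i= 3: Y-S =  6 → G
  i= 4: B-T =  8 → I
  i= 5: W-O =  8 → I
  i= 6: Y-K = 14 → O
  i= 7: P-S = 23 → X
  i= 8: C-G = 22 → W
  i= 9: Y-S =  6 → G
  i=10: U-M =  8 → I
  i=11: V-N =  8 → I
  i=12: F-R = 14 → O
  i=13: V-Y = 23 → X
  i=14: U-Y = 22 → W
  i=15: S-M =  6 → G
  i=16: R-J =  8 → I
  i=17: L-D =  8 → I
  i=18: K-W = 14 → O
  i=19: V-Y = 23 → X
  i=20: S-W = 22 → W
  i=21: C-W =  6 → G
  i=22: M-E =  8 → I
  i=23: Y-Q =  8 → I
  i=24: N-Z = 14 → O
  i=25: R-U = 23 → X
  i=26: Q-U = 22 → W
  i=27: D-X =  6 → G
  i=28: D-V =  8 → I
  i=29: R-J =  8 → I
  i=30: G-S = 14 → O
  shifts repeat with period 6: OXWGII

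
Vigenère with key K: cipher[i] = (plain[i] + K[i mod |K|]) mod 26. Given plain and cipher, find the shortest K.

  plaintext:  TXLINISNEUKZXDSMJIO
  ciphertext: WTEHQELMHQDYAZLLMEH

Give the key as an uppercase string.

  i= 0: W-T =  3 → D
  i= 1: T-X = 22 → W
  i= 2: E-L = 19 → T
  i= 3: H-I = 25 → Z
  i= 4: Q-N =  3 → D
  i= 5: E-I = 22 → W
  i= 6: L-S = 19 → T
  i= 7: M-N = 25 → Z
  i= 8: H-E =  3 → D
  i= 9: Q-U = 22 → W
  i=10: D-K = 19 → T
  i=11: Y-Z = 25 → Z
  i=12: A-X =  3 → D
  i=13: Z-D = 22 → W
  i=14: L-S = 19 → T
  i=15: L-M = 25 → Z
  i=16: M-J =  3 → D
  i=17: E-I = 22 → W
  i=18: H-O = 19 → T
  shifts repeat with period 4: DWTZ

DWTZ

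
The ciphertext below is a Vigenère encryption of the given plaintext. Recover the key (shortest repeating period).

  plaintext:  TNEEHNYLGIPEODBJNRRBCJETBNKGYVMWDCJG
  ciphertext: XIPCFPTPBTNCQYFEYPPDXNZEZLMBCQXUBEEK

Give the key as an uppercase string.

  i= 0: X-T =  4 → E
  i= 1: I-N = 21 → V
  i= 2: P-E = 11 → L
  i= 3: C-E = 24 → Y
  i= 4: F-H = 24 → Y
  i= 5: P-N =  2 → C
  i= 6: T-Y = 21 → V
  i= 7: P-L =  4 → E
  i= 8: B-G = 21 → V
  i= 9: T-I = 11 → L
  i=10: N-P = 24 → Y
  i=11: C-E = 24 → Y
  i=12: Q-O =  2 → C
  i=13: Y-D = 21 → V
  i=14: F-B =  4 → E
  i=15: E-J = 21 → V
  i=16: Y-N = 11 → L
  i=17: P-R = 24 → Y
  i=18: P-R = 24 → Y
  i=19: D-B =  2 → C
  i=20: X-C = 21 → V
  i=21: N-J =  4 → E
  i=22: Z-E = 21 → V
  i=23: E-T = 11 → L
  i=24: Z-B = 24 → Y
  i=25: L-N = 24 → Y
  i=26: M-K =  2 → C
  i=27: B-G = 21 → V
  i=28: C-Y =  4 → E
  i=29: Q-V = 21 → V
  i=30: X-M = 11 → L
  i=31: U-W = 24 → Y
  i=32: B-D = 24 → Y
  i=33: E-C =  2 → C
  i=34: E-J = 21 → V
  i=35: K-G =  4 → E
  shifts repeat with period 7: EVLYYCV

EVLYYCV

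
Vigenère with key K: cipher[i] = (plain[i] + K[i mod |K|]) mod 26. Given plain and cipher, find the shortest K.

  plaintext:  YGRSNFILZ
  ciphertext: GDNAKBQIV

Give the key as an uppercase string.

IXW

  i= 0: G-Y =  8 → I
  i= 1: D-G = 23 → X
  i= 2: N-R = 22 → W
  i= 3: A-S =  8 → I
  i= 4: K-N = 23 → X
  i= 5: B-F = 22 → W
  i= 6: Q-I =  8 → I
  i= 7: I-L = 23 → X
  i= 8: V-Z = 22 → W
  shifts repeat with period 3: IXW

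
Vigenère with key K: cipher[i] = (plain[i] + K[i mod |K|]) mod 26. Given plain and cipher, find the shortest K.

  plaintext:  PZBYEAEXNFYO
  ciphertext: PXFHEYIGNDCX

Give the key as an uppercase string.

AYEJ

  i= 0: P-P =  0 → A
  i= 1: X-Z = 24 → Y
  i= 2: F-B =  4 → E
  i= 3: H-Y =  9 → J
  i= 4: E-E =  0 → A
  i= 5: Y-A = 24 → Y
  i= 6: I-E =  4 → E
  i= 7: G-X =  9 → J
  i= 8: N-N =  0 → A
  i= 9: D-F = 24 → Y
  i=10: C-Y =  4 → E
  i=11: X-O =  9 → J
  shifts repeat with period 4: AYEJ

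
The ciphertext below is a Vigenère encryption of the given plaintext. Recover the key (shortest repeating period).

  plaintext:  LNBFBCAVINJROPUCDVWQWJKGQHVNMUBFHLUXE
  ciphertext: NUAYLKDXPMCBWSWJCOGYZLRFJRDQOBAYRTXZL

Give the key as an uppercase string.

CHZTKID

  i= 0: N-L =  2 → C
  i= 1: U-N =  7 → H
  i= 2: A-B = 25 → Z
  i= 3: Y-F = 19 → T
  i= 4: L-B = 10 → K
  i= 5: K-C =  8 → I
  i= 6: D-A =  3 → D
  i= 7: X-V =  2 → C
  i= 8: P-I =  7 → H
  i= 9: M-N = 25 → Z
  i=10: C-J = 19 → T
  i=11: B-R = 10 → K
  i=12: W-O =  8 → I
  i=13: S-P =  3 → D
  i=14: W-U =  2 → C
  i=15: J-C =  7 → H
  i=16: C-D = 25 → Z
  i=17: O-V = 19 → T
  i=18: G-W = 10 → K
  i=19: Y-Q =  8 → I
  i=20: Z-W =  3 → D
  i=21: L-J =  2 → C
  i=22: R-K =  7 → H
  i=23: F-G = 25 → Z
  i=24: J-Q = 19 → T
  i=25: R-H = 10 → K
  i=26: D-V =  8 → I
  i=27: Q-N =  3 → D
  i=28: O-M =  2 → C
  i=29: B-U =  7 → H
  i=30: A-B = 25 → Z
  i=31: Y-F = 19 → T
  i=32: R-H = 10 → K
  i=33: T-L =  8 → I
  i=34: X-U =  3 → D
  i=35: Z-X =  2 → C
  i=36: L-E =  7 → H
  shifts repeat with period 7: CHZTKID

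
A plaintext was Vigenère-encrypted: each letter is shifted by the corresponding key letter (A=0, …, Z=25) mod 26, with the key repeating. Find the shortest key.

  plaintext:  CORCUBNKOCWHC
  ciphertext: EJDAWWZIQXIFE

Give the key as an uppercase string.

CVMY

  i= 0: E-C =  2 → C
  i= 1: J-O = 21 → V
  i= 2: D-R = 12 → M
  i= 3: A-C = 24 → Y
  i= 4: W-U =  2 → C
  i= 5: W-B = 21 → V
  i= 6: Z-N = 12 → M
  i= 7: I-K = 24 → Y
  i= 8: Q-O =  2 → C
  i= 9: X-C = 21 → V
  i=10: I-W = 12 → M
  i=11: F-H = 24 → Y
  i=12: E-C =  2 → C
  shifts repeat with period 4: CVMY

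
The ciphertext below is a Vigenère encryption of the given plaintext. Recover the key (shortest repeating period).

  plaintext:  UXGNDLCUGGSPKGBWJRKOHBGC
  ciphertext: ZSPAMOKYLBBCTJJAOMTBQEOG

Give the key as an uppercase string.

  i= 0: Z-U =  5 → F
  i= 1: S-X = 21 → V
  i= 2: P-G =  9 → J
  i= 3: A-N = 13 → N
  i= 4: M-D =  9 → J
  i= 5: O-L =  3 → D
  i= 6: K-C =  8 → I
  i= 7: Y-U =  4 → E
  i= 8: L-G =  5 → F
  i= 9: B-G = 21 → V
  i=10: B-S =  9 → J
  i=11: C-P = 13 → N
  i=12: T-K =  9 → J
  i=13: J-G =  3 → D
  i=14: J-B =  8 → I
  i=15: A-W =  4 → E
  i=16: O-J =  5 → F
  i=17: M-R = 21 → V
  i=18: T-K =  9 → J
  i=19: B-O = 13 → N
  i=20: Q-H =  9 → J
  i=21: E-B =  3 → D
  i=22: O-G =  8 → I
  i=23: G-C =  4 → E
  shifts repeat with period 8: FVJNJDIE

FVJNJDIE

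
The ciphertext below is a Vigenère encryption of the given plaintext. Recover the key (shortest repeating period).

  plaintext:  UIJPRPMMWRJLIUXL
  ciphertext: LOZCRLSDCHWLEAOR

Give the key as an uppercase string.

  i= 0: L-U = 17 → R
  i= 1: O-I =  6 → G
  i= 2: Z-J = 16 → Q
  i= 3: C-P = 13 → N
  i= 4: R-R =  0 → A
  i= 5: L-P = 22 → W
  i= 6: S-M =  6 → G
  i= 7: D-M = 17 → R
  i= 8: C-W =  6 → G
  i= 9: H-R = 16 → Q
  i=10: W-J = 13 → N
  i=11: L-L =  0 → A
  i=12: E-I = 22 → W
  i=13: A-U =  6 → G
  i=14: O-X = 17 → R
  i=15: R-L =  6 → G
  shifts repeat with period 7: RGQNAWG

RGQNAWG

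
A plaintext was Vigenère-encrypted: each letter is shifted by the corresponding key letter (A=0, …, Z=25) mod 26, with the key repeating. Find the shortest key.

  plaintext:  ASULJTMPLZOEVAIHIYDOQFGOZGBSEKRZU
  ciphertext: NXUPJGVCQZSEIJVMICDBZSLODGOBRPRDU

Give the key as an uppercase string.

NFAEANJ

  i= 0: N-A = 13 → N
  i= 1: X-S =  5 → F
  i= 2: U-U =  0 → A
  i= 3: P-L =  4 → E
  i= 4: J-J =  0 → A
  i= 5: G-T = 13 → N
  i= 6: V-M =  9 → J
  i= 7: C-P = 13 → N
  i= 8: Q-L =  5 → F
  i= 9: Z-Z =  0 → A
  i=10: S-O =  4 → E
  i=11: E-E =  0 → A
  i=12: I-V = 13 → N
  i=13: J-A =  9 → J
  i=14: V-I = 13 → N
  i=15: M-H =  5 → F
  i=16: I-I =  0 → A
  i=17: C-Y =  4 → E
  i=18: D-D =  0 → A
  i=19: B-O = 13 → N
  i=20: Z-Q =  9 → J
  i=21: S-F = 13 → N
  i=22: L-G =  5 → F
  i=23: O-O =  0 → A
  i=24: D-Z =  4 → E
  i=25: G-G =  0 → A
  i=26: O-B = 13 → N
  i=27: B-S =  9 → J
  i=28: R-E = 13 → N
  i=29: P-K =  5 → F
  i=30: R-R =  0 → A
  i=31: D-Z =  4 → E
  i=32: U-U =  0 → A
  shifts repeat with period 7: NFAEANJ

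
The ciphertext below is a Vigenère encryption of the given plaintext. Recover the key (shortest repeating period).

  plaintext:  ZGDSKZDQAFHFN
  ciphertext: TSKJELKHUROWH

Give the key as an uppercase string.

UMHR

  i= 0: T-Z = 20 → U
  i= 1: S-G = 12 → M
  i= 2: K-D =  7 → H
  i= 3: J-S = 17 → R
  i= 4: E-K = 20 → U
  i= 5: L-Z = 12 → M
  i= 6: K-D =  7 → H
  i= 7: H-Q = 17 → R
  i= 8: U-A = 20 → U
  i= 9: R-F = 12 → M
  i=10: O-H =  7 → H
  i=11: W-F = 17 → R
  i=12: H-N = 20 → U
  shifts repeat with period 4: UMHR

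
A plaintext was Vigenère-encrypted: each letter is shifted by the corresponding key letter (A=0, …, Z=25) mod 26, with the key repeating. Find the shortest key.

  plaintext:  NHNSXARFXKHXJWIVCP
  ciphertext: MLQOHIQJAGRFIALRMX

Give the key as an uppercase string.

  i= 0: M-N = 25 → Z
  i= 1: L-H =  4 → E
  i= 2: Q-N =  3 → D
  i= 3: O-S = 22 → W
  i= 4: H-X = 10 → K
  i= 5: I-A =  8 → I
  i= 6: Q-R = 25 → Z
  i= 7: J-F =  4 → E
  i= 8: A-X =  3 → D
  i= 9: G-K = 22 → W
  i=10: R-H = 10 → K
  i=11: F-X =  8 → I
  i=12: I-J = 25 → Z
  i=13: A-W =  4 → E
  i=14: L-I =  3 → D
  i=15: R-V = 22 → W
  i=16: M-C = 10 → K
  i=17: X-P =  8 → I
  shifts repeat with period 6: ZEDWKI

ZEDWKI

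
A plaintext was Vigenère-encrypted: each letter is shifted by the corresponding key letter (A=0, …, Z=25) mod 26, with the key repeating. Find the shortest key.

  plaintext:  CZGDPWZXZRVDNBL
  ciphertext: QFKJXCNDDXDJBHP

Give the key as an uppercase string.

OGEGIG

  i= 0: Q-C = 14 → O
  i= 1: F-Z =  6 → G
  i= 2: K-G =  4 → E
  i= 3: J-D =  6 → G
  i= 4: X-P =  8 → I
  i= 5: C-W =  6 → G
  i= 6: N-Z = 14 → O
  i= 7: D-X =  6 → G
  i= 8: D-Z =  4 → E
  i= 9: X-R =  6 → G
  i=10: D-V =  8 → I
  i=11: J-D =  6 → G
  i=12: B-N = 14 → O
  i=13: H-B =  6 → G
  i=14: P-L =  4 → E
  shifts repeat with period 6: OGEGIG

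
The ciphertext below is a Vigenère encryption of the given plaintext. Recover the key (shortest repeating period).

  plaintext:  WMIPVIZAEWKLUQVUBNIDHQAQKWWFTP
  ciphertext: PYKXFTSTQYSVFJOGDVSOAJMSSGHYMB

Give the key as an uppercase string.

TMCIKLT

  i= 0: P-W = 19 → T
  i= 1: Y-M = 12 → M
  i= 2: K-I =  2 → C
  i= 3: X-P =  8 → I
  i= 4: F-V = 10 → K
  i= 5: T-I = 11 → L
  i= 6: S-Z = 19 → T
  i= 7: T-A = 19 → T
  i= 8: Q-E = 12 → M
  i= 9: Y-W =  2 → C
  i=10: S-K =  8 → I
  i=11: V-L = 10 → K
  i=12: F-U = 11 → L
  i=13: J-Q = 19 → T
  i=14: O-V = 19 → T
  i=15: G-U = 12 → M
  i=16: D-B =  2 → C
  i=17: V-N =  8 → I
  i=18: S-I = 10 → K
  i=19: O-D = 11 → L
  i=20: A-H = 19 → T
  i=21: J-Q = 19 → T
  i=22: M-A = 12 → M
  i=23: S-Q =  2 → C
  i=24: S-K =  8 → I
  i=25: G-W = 10 → K
  i=26: H-W = 11 → L
  i=27: Y-F = 19 → T
  i=28: M-T = 19 → T
  i=29: B-P = 12 → M
  shifts repeat with period 7: TMCIKLT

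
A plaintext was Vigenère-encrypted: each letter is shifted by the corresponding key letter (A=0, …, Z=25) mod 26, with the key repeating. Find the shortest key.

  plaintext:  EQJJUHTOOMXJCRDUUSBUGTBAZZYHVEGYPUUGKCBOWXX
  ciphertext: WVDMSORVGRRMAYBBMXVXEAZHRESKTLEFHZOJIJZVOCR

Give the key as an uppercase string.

  i= 0: W-E = 18 → S
  i= 1: V-Q =  5 → F
  i= 2: D-J = 20 → U
  i= 3: M-J =  3 → D
  i= 4: S-U = 24 → Y
  i= 5: O-H =  7 → H
  i= 6: R-T = 24 → Y
  i= 7: V-O =  7 → H
  i= 8: G-O = 18 → S
  i= 9: R-M =  5 → F
  i=10: R-X = 20 → U
  i=11: M-J =  3 → D
  i=12: A-C = 24 → Y
  i=13: Y-R =  7 → H
  i=14: B-D = 24 → Y
  i=15: B-U =  7 → H
  i=16: M-U = 18 → S
  i=17: X-S =  5 → F
  i=18: V-B = 20 → U
  i=19: X-U =  3 → D
  i=20: E-G = 24 → Y
  i=21: A-T =  7 → H
  i=22: Z-B = 24 → Y
  i=23: H-A =  7 → H
  i=24: R-Z = 18 → S
  i=25: E-Z =  5 → F
  i=26: S-Y = 20 → U
  i=27: K-H =  3 → D
  i=28: T-V = 24 → Y
  i=29: L-E =  7 → H
  i=30: E-G = 24 → Y
  i=31: F-Y =  7 → H
  i=32: H-P = 18 → S
  i=33: Z-U =  5 → F
  i=34: O-U = 20 → U
  i=35: J-G =  3 → D
  i=36: I-K = 24 → Y
  i=37: J-C =  7 → H
  i=38: Z-B = 24 → Y
  i=39: V-O =  7 → H
  i=40: O-W = 18 → S
  i=41: C-X =  5 → F
  i=42: R-X = 20 → U
  shifts repeat with period 8: SFUDYHYH

SFUDYHYH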